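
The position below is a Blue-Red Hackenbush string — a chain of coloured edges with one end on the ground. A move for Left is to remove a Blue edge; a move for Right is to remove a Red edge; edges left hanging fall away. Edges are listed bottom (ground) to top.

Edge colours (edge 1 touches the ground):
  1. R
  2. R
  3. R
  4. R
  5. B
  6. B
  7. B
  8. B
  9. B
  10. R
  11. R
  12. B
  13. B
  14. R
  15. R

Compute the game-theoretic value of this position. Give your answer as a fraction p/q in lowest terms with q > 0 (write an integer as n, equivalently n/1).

-6247/2048

Prefix values for R R R R B B B B B R R B B R R via {L|R} + simplicity:
v_1 [R]  L=[none]  R=[0]  -> -1
v_2 [RR]  L=[none]  R=[-1; 0]  -> -2
v_3 [RRR]  L=[none]  R=[-2; -1; 0]  -> -3
v_4 [RRRR]  L=[none]  R=[-3; -2; -1; 0]  -> -4
v_5 [RRRRB]  L=[-4]  R=[-3; -2; -1; 0]  -> -7/2
v_6 [RRRRBB]  L=[-4; -7/2]  R=[-3; -2; -1; 0]  -> -13/4
v_7 [RRRRBBB]  L=[-4; -7/2; -13/4]  R=[-3; -2; -1; 0]  -> -25/8
v_8 [RRRRBBBB]  L=[-4; -7/2; -13/4; -25/8]  R=[-3; -2; -1; 0]  -> -49/16
v_9 [RRRRBBBBB]  L=[-4; -7/2; -13/4; -25/8; -49/16]  R=[-3; -2; -1; 0]  -> -97/32
v_10 [RRRRBBBBBR]  L=[-4; -7/2; -13/4; -25/8; -49/16]  R=[-97/32; -3; -2; -1; 0]  -> -195/64
v_11 [RRRRBBBBBRR]  L=[-4; -7/2; -13/4; -25/8; -49/16]  R=[-195/64; -97/32; -3; -2; -1; 0]  -> -391/128
v_12 [RRRRBBBBBRRB]  L=[-4; -7/2; -13/4; -25/8; -49/16; -391/128]  R=[-195/64; -97/32; -3; -2; -1; 0]  -> -781/256
v_13 [RRRRBBBBBRRBB]  L=[-4; -7/2; -13/4; -25/8; -49/16; -391/128; -781/256]  R=[-195/64; -97/32; -3; -2; -1; 0]  -> -1561/512
v_14 [RRRRBBBBBRRBBR]  L=[-4; -7/2; -13/4; -25/8; -49/16; -391/128; -781/256]  R=[-1561/512; -195/64; -97/32; -3; -2; -1; 0]  -> -3123/1024
v_15 [RRRRBBBBBRRBBRR]  L=[-4; -7/2; -13/4; -25/8; -49/16; -391/128; -781/256]  R=[-3123/1024; -1561/512; -195/64; -97/32; -3; -2; -1; 0]  -> -6247/2048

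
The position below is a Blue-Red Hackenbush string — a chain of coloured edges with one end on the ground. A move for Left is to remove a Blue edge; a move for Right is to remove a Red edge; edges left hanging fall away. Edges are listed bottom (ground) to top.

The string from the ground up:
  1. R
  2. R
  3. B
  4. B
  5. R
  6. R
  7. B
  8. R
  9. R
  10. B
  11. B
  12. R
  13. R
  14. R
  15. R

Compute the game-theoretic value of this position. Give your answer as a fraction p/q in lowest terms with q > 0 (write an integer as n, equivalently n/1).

-11679/8192

G(R) = { (no moves) | 0 } — -1
G(RR) = { (no moves) | -1 0 } — -2
G(RRB) = { -2 | -1 0 } — -3/2
G(RRBB) = { -2 -3/2 | -1 0 } — -5/4
G(RRBBR) = { -2 -3/2 | -5/4 -1 0 } — -11/8
G(RRBBRR) = { -2 -3/2 | -11/8 -5/4 -1 0 } — -23/16
G(RRBBRRB) = { -2 -3/2 -23/16 | -11/8 -5/4 -1 0 } — -45/32
G(RRBBRRBR) = { -2 -3/2 -23/16 | -45/32 -11/8 -5/4 -1 0 } — -91/64
G(RRBBRRBRR) = { -2 -3/2 -23/16 | -91/64 -45/32 -11/8 -5/4 -1 0 } — -183/128
G(RRBBRRBRRB) = { -2 -3/2 -23/16 -183/128 | -91/64 -45/32 -11/8 -5/4 -1 0 } — -365/256
G(RRBBRRBRRBB) = { -2 -3/2 -23/16 -183/128 -365/256 | -91/64 -45/32 -11/8 -5/4 -1 0 } — -729/512
G(RRBBRRBRRBBR) = { -2 -3/2 -23/16 -183/128 -365/256 | -729/512 -91/64 -45/32 -11/8 -5/4 -1 0 } — -1459/1024
G(RRBBRRBRRBBRR) = { -2 -3/2 -23/16 -183/128 -365/256 | -1459/1024 -729/512 -91/64 -45/32 -11/8 -5/4 -1 0 } — -2919/2048
G(RRBBRRBRRBBRRR) = { -2 -3/2 -23/16 -183/128 -365/256 | -2919/2048 -1459/1024 -729/512 -91/64 -45/32 -11/8 -5/4 -1 0 } — -5839/4096
G(RRBBRRBRRBBRRRR) = { -2 -3/2 -23/16 -183/128 -365/256 | -5839/4096 -2919/2048 -1459/1024 -729/512 -91/64 -45/32 -11/8 -5/4 -1 0 } — -11679/8192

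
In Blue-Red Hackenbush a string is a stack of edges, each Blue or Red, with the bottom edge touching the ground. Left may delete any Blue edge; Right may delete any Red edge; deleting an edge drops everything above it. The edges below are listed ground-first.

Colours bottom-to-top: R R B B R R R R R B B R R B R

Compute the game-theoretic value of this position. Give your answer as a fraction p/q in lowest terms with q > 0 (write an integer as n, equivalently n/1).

Prefix values for R R B B R R R R R B B R R B R via {L|R} + simplicity:
1 of 15 · R · max L −∞ · min R 0 so -1
2 of 15 · RR · max L −∞ · min R -1 so -2
3 of 15 · RRB · max L -2 · min R -1 so -3/2
4 of 15 · RRBB · max L -3/2 · min R -1 so -5/4
5 of 15 · RRBBR · max L -3/2 · min R -5/4 so -11/8
6 of 15 · RRBBRR · max L -3/2 · min R -11/8 so -23/16
7 of 15 · RRBBRRR · max L -3/2 · min R -23/16 so -47/32
8 of 15 · RRBBRRRR · max L -3/2 · min R -47/32 so -95/64
9 of 15 · RRBBRRRRR · max L -3/2 · min R -95/64 so -191/128
10 of 15 · RRBBRRRRRB · max L -191/128 · min R -95/64 so -381/256
11 of 15 · RRBBRRRRRBB · max L -381/256 · min R -95/64 so -761/512
12 of 15 · RRBBRRRRRBBR · max L -381/256 · min R -761/512 so -1523/1024
13 of 15 · RRBBRRRRRBBRR · max L -381/256 · min R -1523/1024 so -3047/2048
14 of 15 · RRBBRRRRRBBRRB · max L -3047/2048 · min R -1523/1024 so -6093/4096
15 of 15 · RRBBRRRRRBBRRBR · max L -3047/2048 · min R -6093/4096 so -12187/8192

-12187/8192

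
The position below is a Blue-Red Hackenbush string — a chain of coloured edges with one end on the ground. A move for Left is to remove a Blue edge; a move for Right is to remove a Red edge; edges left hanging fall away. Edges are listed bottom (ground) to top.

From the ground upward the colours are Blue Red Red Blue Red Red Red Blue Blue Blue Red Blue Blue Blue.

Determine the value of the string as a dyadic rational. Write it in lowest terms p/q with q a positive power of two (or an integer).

Build value(s[:k]) for k = 1..14, string s = Blue Red Red Blue Red Red Red Blue Blue Blue Red Blue Blue Blue.
edge 1 of 14 (Blue): { 0 | none } => 1
edge 2 of 14 (Red): { 0 | 1 } => 1/2
edge 3 of 14 (Red): { 0 | 1/2,1 } => 1/4
edge 4 of 14 (Blue): { 0,1/4 | 1/2,1 } => 3/8
edge 5 of 14 (Red): { 0,1/4 | 3/8,1/2,1 } => 5/16
edge 6 of 14 (Red): { 0,1/4 | 5/16,3/8,1/2,1 } => 9/32
edge 7 of 14 (Red): { 0,1/4 | 9/32,5/16,3/8,1/2,1 } => 17/64
edge 8 of 14 (Blue): { 0,1/4,17/64 | 9/32,5/16,3/8,1/2,1 } => 35/128
edge 9 of 14 (Blue): { 0,1/4,17/64,35/128 | 9/32,5/16,3/8,1/2,1 } => 71/256
edge 10 of 14 (Blue): { 0,1/4,17/64,35/128,71/256 | 9/32,5/16,3/8,1/2,1 } => 143/512
edge 11 of 14 (Red): { 0,1/4,17/64,35/128,71/256 | 143/512,9/32,5/16,3/8,1/2,1 } => 285/1024
edge 12 of 14 (Blue): { 0,1/4,17/64,35/128,71/256,285/1024 | 143/512,9/32,5/16,3/8,1/2,1 } => 571/2048
edge 13 of 14 (Blue): { 0,1/4,17/64,35/128,71/256,285/1024,571/2048 | 143/512,9/32,5/16,3/8,1/2,1 } => 1143/4096
edge 14 of 14 (Blue): { 0,1/4,17/64,35/128,71/256,285/1024,571/2048,1143/4096 | 143/512,9/32,5/16,3/8,1/2,1 } => 2287/8192

2287/8192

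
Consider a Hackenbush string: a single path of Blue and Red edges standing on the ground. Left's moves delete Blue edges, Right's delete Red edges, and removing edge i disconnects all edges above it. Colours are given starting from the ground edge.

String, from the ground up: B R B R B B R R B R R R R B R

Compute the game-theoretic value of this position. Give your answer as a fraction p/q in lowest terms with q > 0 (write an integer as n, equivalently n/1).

Build val(s[:k]) for k = 1..15, string s = B R B R B B R R B R R R R B R.
val_1 [B]  L=[0]  R=[]  → 1
val_2 [BR]  L=[0]  R=[1]  → 1/2
val_3 [BRB]  L=[0; 1/2]  R=[1]  → 3/4
val_4 [BRBR]  L=[0; 1/2]  R=[3/4; 1]  → 5/8
val_5 [BRBRB]  L=[0; 1/2; 5/8]  R=[3/4; 1]  → 11/16
val_6 [BRBRBB]  L=[0; 1/2; 5/8; 11/16]  R=[3/4; 1]  → 23/32
val_7 [BRBRBBR]  L=[0; 1/2; 5/8; 11/16]  R=[23/32; 3/4; 1]  → 45/64
val_8 [BRBRBBRR]  L=[0; 1/2; 5/8; 11/16]  R=[45/64; 23/32; 3/4; 1]  → 89/128
val_9 [BRBRBBRRB]  L=[0; 1/2; 5/8; 11/16; 89/128]  R=[45/64; 23/32; 3/4; 1]  → 179/256
val_10 [BRBRBBRRBR]  L=[0; 1/2; 5/8; 11/16; 89/128]  R=[179/256; 45/64; 23/32; 3/4; 1]  → 357/512
val_11 [BRBRBBRRBRR]  L=[0; 1/2; 5/8; 11/16; 89/128]  R=[357/512; 179/256; 45/64; 23/32; 3/4; 1]  → 713/1024
val_12 [BRBRBBRRBRRR]  L=[0; 1/2; 5/8; 11/16; 89/128]  R=[713/1024; 357/512; 179/256; 45/64; 23/32; 3/4; 1]  → 1425/2048
val_13 [BRBRBBRRBRRRR]  L=[0; 1/2; 5/8; 11/16; 89/128]  R=[1425/2048; 713/1024; 357/512; 179/256; 45/64; 23/32; 3/4; 1]  → 2849/4096
val_14 [BRBRBBRRBRRRRB]  L=[0; 1/2; 5/8; 11/16; 89/128; 2849/4096]  R=[1425/2048; 713/1024; 357/512; 179/256; 45/64; 23/32; 3/4; 1]  → 5699/8192
val_15 [BRBRBBRRBRRRRBR]  L=[0; 1/2; 5/8; 11/16; 89/128; 2849/4096]  R=[5699/8192; 1425/2048; 713/1024; 357/512; 179/256; 45/64; 23/32; 3/4; 1]  → 11397/16384

11397/16384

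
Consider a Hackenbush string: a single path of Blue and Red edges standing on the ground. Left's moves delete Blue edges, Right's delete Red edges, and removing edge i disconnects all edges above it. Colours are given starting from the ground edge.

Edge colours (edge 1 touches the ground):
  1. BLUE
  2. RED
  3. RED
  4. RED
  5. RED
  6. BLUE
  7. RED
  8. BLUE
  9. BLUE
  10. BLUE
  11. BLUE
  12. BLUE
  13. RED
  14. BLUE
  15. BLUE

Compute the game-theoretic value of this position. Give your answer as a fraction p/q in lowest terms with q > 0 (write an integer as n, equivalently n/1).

Prefix values for BLUE RED RED RED RED BLUE RED BLUE BLUE BLUE BLUE BLUE RED BLUE BLUE via {L|R} + simplicity:
step 1: add BLUE to get B; options L={ 0 } R={ ∅ } ⇒ 1
step 2: add RED to get BR; options L={ 0 } R={ 1 } ⇒ 1/2
step 3: add RED to get BRR; options L={ 0 } R={ 1/2 1 } ⇒ 1/4
step 4: add RED to get BRRR; options L={ 0 } R={ 1/4 1/2 1 } ⇒ 1/8
step 5: add RED to get BRRRR; options L={ 0 } R={ 1/8 1/4 1/2 1 } ⇒ 1/16
step 6: add BLUE to get BRRRRB; options L={ 0 1/16 } R={ 1/8 1/4 1/2 1 } ⇒ 3/32
step 7: add RED to get BRRRRBR; options L={ 0 1/16 } R={ 3/32 1/8 1/4 1/2 1 } ⇒ 5/64
step 8: add BLUE to get BRRRRBRB; options L={ 0 1/16 5/64 } R={ 3/32 1/8 1/4 1/2 1 } ⇒ 11/128
step 9: add BLUE to get BRRRRBRBB; options L={ 0 1/16 5/64 11/128 } R={ 3/32 1/8 1/4 1/2 1 } ⇒ 23/256
step 10: add BLUE to get BRRRRBRBBB; options L={ 0 1/16 5/64 11/128 23/256 } R={ 3/32 1/8 1/4 1/2 1 } ⇒ 47/512
step 11: add BLUE to get BRRRRBRBBBB; options L={ 0 1/16 5/64 11/128 23/256 47/512 } R={ 3/32 1/8 1/4 1/2 1 } ⇒ 95/1024
step 12: add BLUE to get BRRRRBRBBBBB; options L={ 0 1/16 5/64 11/128 23/256 47/512 95/1024 } R={ 3/32 1/8 1/4 1/2 1 } ⇒ 191/2048
step 13: add RED to get BRRRRBRBBBBBR; options L={ 0 1/16 5/64 11/128 23/256 47/512 95/1024 } R={ 191/2048 3/32 1/8 1/4 1/2 1 } ⇒ 381/4096
step 14: add BLUE to get BRRRRBRBBBBBRB; options L={ 0 1/16 5/64 11/128 23/256 47/512 95/1024 381/4096 } R={ 191/2048 3/32 1/8 1/4 1/2 1 } ⇒ 763/8192
step 15: add BLUE to get BRRRRBRBBBBBRBB; options L={ 0 1/16 5/64 11/128 23/256 47/512 95/1024 381/4096 763/8192 } R={ 191/2048 3/32 1/8 1/4 1/2 1 } ⇒ 1527/16384

1527/16384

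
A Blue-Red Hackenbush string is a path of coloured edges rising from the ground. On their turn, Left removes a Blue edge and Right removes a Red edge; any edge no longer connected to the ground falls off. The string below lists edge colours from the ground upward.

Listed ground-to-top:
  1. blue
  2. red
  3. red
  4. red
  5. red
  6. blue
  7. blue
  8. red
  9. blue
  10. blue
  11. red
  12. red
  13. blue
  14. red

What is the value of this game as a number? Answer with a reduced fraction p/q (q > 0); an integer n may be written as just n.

869/8192

Build g(s[:k]) for k = 1..14, string s = blue red red red red blue blue red blue blue red red blue red.
1 of 14 · b · max L 0 · min R +∞ => 1
2 of 14 · br · max L 0 · min R 1 => 1/2
3 of 14 · brr · max L 0 · min R 1/2 => 1/4
4 of 14 · brrr · max L 0 · min R 1/4 => 1/8
5 of 14 · brrrr · max L 0 · min R 1/8 => 1/16
6 of 14 · brrrrb · max L 1/16 · min R 1/8 => 3/32
7 of 14 · brrrrbb · max L 3/32 · min R 1/8 => 7/64
8 of 14 · brrrrbbr · max L 3/32 · min R 7/64 => 13/128
9 of 14 · brrrrbbrb · max L 13/128 · min R 7/64 => 27/256
10 of 14 · brrrrbbrbb · max L 27/256 · min R 7/64 => 55/512
11 of 14 · brrrrbbrbbr · max L 27/256 · min R 55/512 => 109/1024
12 of 14 · brrrrbbrbbrr · max L 27/256 · min R 109/1024 => 217/2048
13 of 14 · brrrrbbrbbrrb · max L 217/2048 · min R 109/1024 => 435/4096
14 of 14 · brrrrbbrbbrrbr · max L 217/2048 · min R 435/4096 => 869/8192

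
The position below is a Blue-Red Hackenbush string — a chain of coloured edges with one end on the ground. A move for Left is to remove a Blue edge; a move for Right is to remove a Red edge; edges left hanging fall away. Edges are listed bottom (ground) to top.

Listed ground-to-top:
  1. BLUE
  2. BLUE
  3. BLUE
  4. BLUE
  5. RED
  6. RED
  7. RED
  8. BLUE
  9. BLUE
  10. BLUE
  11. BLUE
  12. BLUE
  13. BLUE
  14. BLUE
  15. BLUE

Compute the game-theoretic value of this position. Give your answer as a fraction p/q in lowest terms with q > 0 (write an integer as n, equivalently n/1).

1 of 15 · B · max L 0 · min R +∞ -> 1
2 of 15 · BB · max L 1 · min R +∞ -> 2
3 of 15 · BBB · max L 2 · min R +∞ -> 3
4 of 15 · BBBB · max L 3 · min R +∞ -> 4
5 of 15 · BBBBR · max L 3 · min R 4 -> 7/2
6 of 15 · BBBBRR · max L 3 · min R 7/2 -> 13/4
7 of 15 · BBBBRRR · max L 3 · min R 13/4 -> 25/8
8 of 15 · BBBBRRRB · max L 25/8 · min R 13/4 -> 51/16
9 of 15 · BBBBRRRBB · max L 51/16 · min R 13/4 -> 103/32
10 of 15 · BBBBRRRBBB · max L 103/32 · min R 13/4 -> 207/64
11 of 15 · BBBBRRRBBBB · max L 207/64 · min R 13/4 -> 415/128
12 of 15 · BBBBRRRBBBBB · max L 415/128 · min R 13/4 -> 831/256
13 of 15 · BBBBRRRBBBBBB · max L 831/256 · min R 13/4 -> 1663/512
14 of 15 · BBBBRRRBBBBBBB · max L 1663/512 · min R 13/4 -> 3327/1024
15 of 15 · BBBBRRRBBBBBBBB · max L 3327/1024 · min R 13/4 -> 6655/2048

6655/2048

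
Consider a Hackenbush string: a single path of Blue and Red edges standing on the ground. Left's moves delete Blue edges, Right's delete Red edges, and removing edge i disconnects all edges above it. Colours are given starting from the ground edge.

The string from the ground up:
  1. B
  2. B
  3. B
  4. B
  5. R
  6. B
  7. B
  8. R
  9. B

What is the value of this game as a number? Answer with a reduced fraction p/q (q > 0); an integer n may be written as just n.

G(B) = { 0 | (no moves) } ⇒ 1
G(BB) = { 0; 1 | (no moves) } ⇒ 2
G(BBB) = { 0; 1; 2 | (no moves) } ⇒ 3
G(BBBB) = { 0; 1; 2; 3 | (no moves) } ⇒ 4
G(BBBBR) = { 0; 1; 2; 3 | 4 } ⇒ 7/2
G(BBBBRB) = { 0; 1; 2; 3; 7/2 | 4 } ⇒ 15/4
G(BBBBRBB) = { 0; 1; 2; 3; 7/2; 15/4 | 4 } ⇒ 31/8
G(BBBBRBBR) = { 0; 1; 2; 3; 7/2; 15/4 | 31/8; 4 } ⇒ 61/16
G(BBBBRBBRB) = { 0; 1; 2; 3; 7/2; 15/4; 61/16 | 31/8; 4 } ⇒ 123/32

123/32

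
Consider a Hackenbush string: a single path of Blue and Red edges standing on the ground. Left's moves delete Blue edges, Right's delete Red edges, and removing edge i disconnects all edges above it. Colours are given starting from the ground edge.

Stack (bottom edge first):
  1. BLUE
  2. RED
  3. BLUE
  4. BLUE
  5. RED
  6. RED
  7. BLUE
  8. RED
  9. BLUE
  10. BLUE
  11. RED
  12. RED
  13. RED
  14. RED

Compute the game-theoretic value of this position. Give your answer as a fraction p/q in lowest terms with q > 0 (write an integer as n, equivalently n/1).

6497/8192

Recurse on prefixes of the 14-edge string BLUE RED BLUE BLUE RED RED BLUE RED BLUE BLUE RED RED RED RED:
1 of 14 · B · max L 0 · min R +∞ gives 1
2 of 14 · BR · max L 0 · min R 1 gives 1/2
3 of 14 · BRB · max L 1/2 · min R 1 gives 3/4
4 of 14 · BRBB · max L 3/4 · min R 1 gives 7/8
5 of 14 · BRBBR · max L 3/4 · min R 7/8 gives 13/16
6 of 14 · BRBBRR · max L 3/4 · min R 13/16 gives 25/32
7 of 14 · BRBBRRB · max L 25/32 · min R 13/16 gives 51/64
8 of 14 · BRBBRRBR · max L 25/32 · min R 51/64 gives 101/128
9 of 14 · BRBBRRBRB · max L 101/128 · min R 51/64 gives 203/256
10 of 14 · BRBBRRBRBB · max L 203/256 · min R 51/64 gives 407/512
11 of 14 · BRBBRRBRBBR · max L 203/256 · min R 407/512 gives 813/1024
12 of 14 · BRBBRRBRBBRR · max L 203/256 · min R 813/1024 gives 1625/2048
13 of 14 · BRBBRRBRBBRRR · max L 203/256 · min R 1625/2048 gives 3249/4096
14 of 14 · BRBBRRBRBBRRRR · max L 203/256 · min R 3249/4096 gives 6497/8192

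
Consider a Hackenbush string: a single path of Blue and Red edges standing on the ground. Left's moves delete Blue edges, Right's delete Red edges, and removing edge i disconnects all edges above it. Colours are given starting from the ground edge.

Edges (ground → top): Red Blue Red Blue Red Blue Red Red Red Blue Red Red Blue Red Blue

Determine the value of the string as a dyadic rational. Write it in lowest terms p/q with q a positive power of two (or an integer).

-11189/16384

Recurse on prefixes of the 15-edge string Red Blue Red Blue Red Blue Red Red Red Blue Red Red Blue Red Blue:
1 of 15 · R · max L −∞ · min R 0 ⇒ -1
2 of 15 · RB · max L -1 · min R 0 ⇒ -1/2
3 of 15 · RBR · max L -1 · min R -1/2 ⇒ -3/4
4 of 15 · RBRB · max L -3/4 · min R -1/2 ⇒ -5/8
5 of 15 · RBRBR · max L -3/4 · min R -5/8 ⇒ -11/16
6 of 15 · RBRBRB · max L -11/16 · min R -5/8 ⇒ -21/32
7 of 15 · RBRBRBR · max L -11/16 · min R -21/32 ⇒ -43/64
8 of 15 · RBRBRBRR · max L -11/16 · min R -43/64 ⇒ -87/128
9 of 15 · RBRBRBRRR · max L -11/16 · min R -87/128 ⇒ -175/256
10 of 15 · RBRBRBRRRB · max L -175/256 · min R -87/128 ⇒ -349/512
11 of 15 · RBRBRBRRRBR · max L -175/256 · min R -349/512 ⇒ -699/1024
12 of 15 · RBRBRBRRRBRR · max L -175/256 · min R -699/1024 ⇒ -1399/2048
13 of 15 · RBRBRBRRRBRRB · max L -1399/2048 · min R -699/1024 ⇒ -2797/4096
14 of 15 · RBRBRBRRRBRRBR · max L -1399/2048 · min R -2797/4096 ⇒ -5595/8192
15 of 15 · RBRBRBRRRBRRBRB · max L -5595/8192 · min R -2797/4096 ⇒ -11189/16384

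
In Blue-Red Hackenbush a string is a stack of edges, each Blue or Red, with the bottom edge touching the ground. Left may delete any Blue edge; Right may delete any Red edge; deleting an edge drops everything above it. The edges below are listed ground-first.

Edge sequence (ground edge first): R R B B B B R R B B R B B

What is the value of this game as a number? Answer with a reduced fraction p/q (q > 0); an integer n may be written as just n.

Build v(s[:k]) for k = 1..13, string s = R R B B B B R R B B R B B.
v(R) = { none | 0 } => -1
v(RR) = { none | -1 0 } => -2
v(RRB) = { -2 | -1 0 } => -3/2
v(RRBB) = { -2 -3/2 | -1 0 } => -5/4
v(RRBBB) = { -2 -3/2 -5/4 | -1 0 } => -9/8
v(RRBBBB) = { -2 -3/2 -5/4 -9/8 | -1 0 } => -17/16
v(RRBBBBR) = { -2 -3/2 -5/4 -9/8 | -17/16 -1 0 } => -35/32
v(RRBBBBRR) = { -2 -3/2 -5/4 -9/8 | -35/32 -17/16 -1 0 } => -71/64
v(RRBBBBRRB) = { -2 -3/2 -5/4 -9/8 -71/64 | -35/32 -17/16 -1 0 } => -141/128
v(RRBBBBRRBB) = { -2 -3/2 -5/4 -9/8 -71/64 -141/128 | -35/32 -17/16 -1 0 } => -281/256
v(RRBBBBRRBBR) = { -2 -3/2 -5/4 -9/8 -71/64 -141/128 | -281/256 -35/32 -17/16 -1 0 } => -563/512
v(RRBBBBRRBBRB) = { -2 -3/2 -5/4 -9/8 -71/64 -141/128 -563/512 | -281/256 -35/32 -17/16 -1 0 } => -1125/1024
v(RRBBBBRRBBRBB) = { -2 -3/2 -5/4 -9/8 -71/64 -141/128 -563/512 -1125/1024 | -281/256 -35/32 -17/16 -1 0 } => -2249/2048

-2249/2048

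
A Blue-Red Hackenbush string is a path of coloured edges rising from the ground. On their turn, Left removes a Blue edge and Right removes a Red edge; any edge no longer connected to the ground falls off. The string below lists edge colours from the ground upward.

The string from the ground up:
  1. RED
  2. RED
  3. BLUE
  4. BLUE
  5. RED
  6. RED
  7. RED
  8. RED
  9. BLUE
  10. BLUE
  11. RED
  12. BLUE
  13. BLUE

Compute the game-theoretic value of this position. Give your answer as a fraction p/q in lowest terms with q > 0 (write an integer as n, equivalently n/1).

-3017/2048

1 of 13 · R · max L −∞ · min R 0 so -1
2 of 13 · RR · max L −∞ · min R -1 so -2
3 of 13 · RRB · max L -2 · min R -1 so -3/2
4 of 13 · RRBB · max L -3/2 · min R -1 so -5/4
5 of 13 · RRBBR · max L -3/2 · min R -5/4 so -11/8
6 of 13 · RRBBRR · max L -3/2 · min R -11/8 so -23/16
7 of 13 · RRBBRRR · max L -3/2 · min R -23/16 so -47/32
8 of 13 · RRBBRRRR · max L -3/2 · min R -47/32 so -95/64
9 of 13 · RRBBRRRRB · max L -95/64 · min R -47/32 so -189/128
10 of 13 · RRBBRRRRBB · max L -189/128 · min R -47/32 so -377/256
11 of 13 · RRBBRRRRBBR · max L -189/128 · min R -377/256 so -755/512
12 of 13 · RRBBRRRRBBRB · max L -755/512 · min R -377/256 so -1509/1024
13 of 13 · RRBBRRRRBBRBB · max L -1509/1024 · min R -377/256 so -3017/2048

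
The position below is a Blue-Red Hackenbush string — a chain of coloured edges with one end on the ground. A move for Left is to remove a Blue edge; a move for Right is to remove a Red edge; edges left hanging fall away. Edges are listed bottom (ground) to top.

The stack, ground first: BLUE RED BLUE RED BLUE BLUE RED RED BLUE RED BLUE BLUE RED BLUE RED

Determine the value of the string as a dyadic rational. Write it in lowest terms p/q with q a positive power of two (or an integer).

Build G(s[:k]) for k = 1..15, string s = BLUE RED BLUE RED BLUE BLUE RED RED BLUE RED BLUE BLUE RED BLUE RED.
step 1: add BLUE to get B; options L={ 0 } R={ (no moves) } = 1
step 2: add RED to get BR; options L={ 0 } R={ 1 } = 1/2
step 3: add BLUE to get BRB; options L={ 0,1/2 } R={ 1 } = 3/4
step 4: add RED to get BRBR; options L={ 0,1/2 } R={ 3/4,1 } = 5/8
step 5: add BLUE to get BRBRB; options L={ 0,1/2,5/8 } R={ 3/4,1 } = 11/16
step 6: add BLUE to get BRBRBB; options L={ 0,1/2,5/8,11/16 } R={ 3/4,1 } = 23/32
step 7: add RED to get BRBRBBR; options L={ 0,1/2,5/8,11/16 } R={ 23/32,3/4,1 } = 45/64
step 8: add RED to get BRBRBBRR; options L={ 0,1/2,5/8,11/16 } R={ 45/64,23/32,3/4,1 } = 89/128
step 9: add BLUE to get BRBRBBRRB; options L={ 0,1/2,5/8,11/16,89/128 } R={ 45/64,23/32,3/4,1 } = 179/256
step 10: add RED to get BRBRBBRRBR; options L={ 0,1/2,5/8,11/16,89/128 } R={ 179/256,45/64,23/32,3/4,1 } = 357/512
step 11: add BLUE to get BRBRBBRRBRB; options L={ 0,1/2,5/8,11/16,89/128,357/512 } R={ 179/256,45/64,23/32,3/4,1 } = 715/1024
step 12: add BLUE to get BRBRBBRRBRBB; options L={ 0,1/2,5/8,11/16,89/128,357/512,715/1024 } R={ 179/256,45/64,23/32,3/4,1 } = 1431/2048
step 13: add RED to get BRBRBBRRBRBBR; options L={ 0,1/2,5/8,11/16,89/128,357/512,715/1024 } R={ 1431/2048,179/256,45/64,23/32,3/4,1 } = 2861/4096
step 14: add BLUE to get BRBRBBRRBRBBRB; options L={ 0,1/2,5/8,11/16,89/128,357/512,715/1024,2861/4096 } R={ 1431/2048,179/256,45/64,23/32,3/4,1 } = 5723/8192
step 15: add RED to get BRBRBBRRBRBBRBR; options L={ 0,1/2,5/8,11/16,89/128,357/512,715/1024,2861/4096 } R={ 5723/8192,1431/2048,179/256,45/64,23/32,3/4,1 } = 11445/16384

11445/16384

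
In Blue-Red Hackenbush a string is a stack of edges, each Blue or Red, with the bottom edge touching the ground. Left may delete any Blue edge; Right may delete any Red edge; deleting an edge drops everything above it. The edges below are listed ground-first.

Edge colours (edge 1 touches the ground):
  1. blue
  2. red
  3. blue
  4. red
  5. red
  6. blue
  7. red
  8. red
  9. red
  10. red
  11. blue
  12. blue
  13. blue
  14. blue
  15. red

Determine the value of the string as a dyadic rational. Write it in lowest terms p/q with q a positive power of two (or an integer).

9277/16384

Prefix values for blue red blue red red blue red red red red blue blue blue blue red via {L|R} + simplicity:
1 of 15 · b · max L 0 · min R +∞ gives 1
2 of 15 · br · max L 0 · min R 1 gives 1/2
3 of 15 · brb · max L 1/2 · min R 1 gives 3/4
4 of 15 · brbr · max L 1/2 · min R 3/4 gives 5/8
5 of 15 · brbrr · max L 1/2 · min R 5/8 gives 9/16
6 of 15 · brbrrb · max L 9/16 · min R 5/8 gives 19/32
7 of 15 · brbrrbr · max L 9/16 · min R 19/32 gives 37/64
8 of 15 · brbrrbrr · max L 9/16 · min R 37/64 gives 73/128
9 of 15 · brbrrbrrr · max L 9/16 · min R 73/128 gives 145/256
10 of 15 · brbrrbrrrr · max L 9/16 · min R 145/256 gives 289/512
11 of 15 · brbrrbrrrrb · max L 289/512 · min R 145/256 gives 579/1024
12 of 15 · brbrrbrrrrbb · max L 579/1024 · min R 145/256 gives 1159/2048
13 of 15 · brbrrbrrrrbbb · max L 1159/2048 · min R 145/256 gives 2319/4096
14 of 15 · brbrrbrrrrbbbb · max L 2319/4096 · min R 145/256 gives 4639/8192
15 of 15 · brbrrbrrrrbbbbr · max L 2319/4096 · min R 4639/8192 gives 9277/16384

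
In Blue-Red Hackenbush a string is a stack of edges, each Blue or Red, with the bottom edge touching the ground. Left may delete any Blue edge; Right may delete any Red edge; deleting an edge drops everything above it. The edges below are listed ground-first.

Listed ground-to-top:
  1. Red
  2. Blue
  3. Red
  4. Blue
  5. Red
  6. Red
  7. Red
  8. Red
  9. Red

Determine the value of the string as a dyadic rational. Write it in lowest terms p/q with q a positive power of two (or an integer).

-191/256

Prefix values for Red Blue Red Blue Red Red Red Red Red via {L|R} + simplicity:
step 1: add Red to get R; options L={ — } R={ 0 } → -1
step 2: add Blue to get RB; options L={ -1 } R={ 0 } → -1/2
step 3: add Red to get RBR; options L={ -1 } R={ -1/2, 0 } → -3/4
step 4: add Blue to get RBRB; options L={ -1, -3/4 } R={ -1/2, 0 } → -5/8
step 5: add Red to get RBRBR; options L={ -1, -3/4 } R={ -5/8, -1/2, 0 } → -11/16
step 6: add Red to get RBRBRR; options L={ -1, -3/4 } R={ -11/16, -5/8, -1/2, 0 } → -23/32
step 7: add Red to get RBRBRRR; options L={ -1, -3/4 } R={ -23/32, -11/16, -5/8, -1/2, 0 } → -47/64
step 8: add Red to get RBRBRRRR; options L={ -1, -3/4 } R={ -47/64, -23/32, -11/16, -5/8, -1/2, 0 } → -95/128
step 9: add Red to get RBRBRRRRR; options L={ -1, -3/4 } R={ -95/128, -47/64, -23/32, -11/16, -5/8, -1/2, 0 } → -191/256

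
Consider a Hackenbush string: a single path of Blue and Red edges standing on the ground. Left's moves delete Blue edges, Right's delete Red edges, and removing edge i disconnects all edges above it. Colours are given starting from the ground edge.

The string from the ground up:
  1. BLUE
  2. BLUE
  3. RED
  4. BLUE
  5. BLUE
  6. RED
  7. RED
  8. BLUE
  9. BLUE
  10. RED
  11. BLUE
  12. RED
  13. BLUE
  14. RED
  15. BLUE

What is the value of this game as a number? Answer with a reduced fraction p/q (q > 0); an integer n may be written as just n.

14763/8192

value_1 [B]  L=[0]  R=[(no moves)]  so 1
value_2 [BB]  L=[0; 1]  R=[(no moves)]  so 2
value_3 [BBR]  L=[0; 1]  R=[2]  so 3/2
value_4 [BBRB]  L=[0; 1; 3/2]  R=[2]  so 7/4
value_5 [BBRBB]  L=[0; 1; 3/2; 7/4]  R=[2]  so 15/8
value_6 [BBRBBR]  L=[0; 1; 3/2; 7/4]  R=[15/8; 2]  so 29/16
value_7 [BBRBBRR]  L=[0; 1; 3/2; 7/4]  R=[29/16; 15/8; 2]  so 57/32
value_8 [BBRBBRRB]  L=[0; 1; 3/2; 7/4; 57/32]  R=[29/16; 15/8; 2]  so 115/64
value_9 [BBRBBRRBB]  L=[0; 1; 3/2; 7/4; 57/32; 115/64]  R=[29/16; 15/8; 2]  so 231/128
value_10 [BBRBBRRBBR]  L=[0; 1; 3/2; 7/4; 57/32; 115/64]  R=[231/128; 29/16; 15/8; 2]  so 461/256
value_11 [BBRBBRRBBRB]  L=[0; 1; 3/2; 7/4; 57/32; 115/64; 461/256]  R=[231/128; 29/16; 15/8; 2]  so 923/512
value_12 [BBRBBRRBBRBR]  L=[0; 1; 3/2; 7/4; 57/32; 115/64; 461/256]  R=[923/512; 231/128; 29/16; 15/8; 2]  so 1845/1024
value_13 [BBRBBRRBBRBRB]  L=[0; 1; 3/2; 7/4; 57/32; 115/64; 461/256; 1845/1024]  R=[923/512; 231/128; 29/16; 15/8; 2]  so 3691/2048
value_14 [BBRBBRRBBRBRBR]  L=[0; 1; 3/2; 7/4; 57/32; 115/64; 461/256; 1845/1024]  R=[3691/2048; 923/512; 231/128; 29/16; 15/8; 2]  so 7381/4096
value_15 [BBRBBRRBBRBRBRB]  L=[0; 1; 3/2; 7/4; 57/32; 115/64; 461/256; 1845/1024; 7381/4096]  R=[3691/2048; 923/512; 231/128; 29/16; 15/8; 2]  so 14763/8192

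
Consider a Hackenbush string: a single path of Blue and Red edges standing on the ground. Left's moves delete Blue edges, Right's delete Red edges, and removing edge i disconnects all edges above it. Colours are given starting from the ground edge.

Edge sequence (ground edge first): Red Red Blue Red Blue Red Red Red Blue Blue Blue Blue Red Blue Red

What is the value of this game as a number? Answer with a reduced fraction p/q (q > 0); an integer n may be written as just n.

-14091/8192

Recurse on prefixes of the 15-edge string Red Red Blue Red Blue Red Red Red Blue Blue Blue Blue Red Blue Red:
1 of 15 · R · max L −∞ · min R 0 => -1
2 of 15 · RR · max L −∞ · min R -1 => -2
3 of 15 · RRB · max L -2 · min R -1 => -3/2
4 of 15 · RRBR · max L -2 · min R -3/2 => -7/4
5 of 15 · RRBRB · max L -7/4 · min R -3/2 => -13/8
6 of 15 · RRBRBR · max L -7/4 · min R -13/8 => -27/16
7 of 15 · RRBRBRR · max L -7/4 · min R -27/16 => -55/32
8 of 15 · RRBRBRRR · max L -7/4 · min R -55/32 => -111/64
9 of 15 · RRBRBRRRB · max L -111/64 · min R -55/32 => -221/128
10 of 15 · RRBRBRRRBB · max L -221/128 · min R -55/32 => -441/256
11 of 15 · RRBRBRRRBBB · max L -441/256 · min R -55/32 => -881/512
12 of 15 · RRBRBRRRBBBB · max L -881/512 · min R -55/32 => -1761/1024
13 of 15 · RRBRBRRRBBBBR · max L -881/512 · min R -1761/1024 => -3523/2048
14 of 15 · RRBRBRRRBBBBRB · max L -3523/2048 · min R -1761/1024 => -7045/4096
15 of 15 · RRBRBRRRBBBBRBR · max L -3523/2048 · min R -7045/4096 => -14091/8192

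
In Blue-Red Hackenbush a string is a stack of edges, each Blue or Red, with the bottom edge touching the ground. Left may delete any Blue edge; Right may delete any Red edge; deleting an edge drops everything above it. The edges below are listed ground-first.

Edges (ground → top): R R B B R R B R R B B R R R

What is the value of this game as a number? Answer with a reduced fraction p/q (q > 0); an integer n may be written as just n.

step 1: add R to get R; options L={  } R={ 0 } ⇒ -1
step 2: add R to get RR; options L={  } R={ -1 0 } ⇒ -2
step 3: add B to get RRB; options L={ -2 } R={ -1 0 } ⇒ -3/2
step 4: add B to get RRBB; options L={ -2 -3/2 } R={ -1 0 } ⇒ -5/4
step 5: add R to get RRBBR; options L={ -2 -3/2 } R={ -5/4 -1 0 } ⇒ -11/8
step 6: add R to get RRBBRR; options L={ -2 -3/2 } R={ -11/8 -5/4 -1 0 } ⇒ -23/16
step 7: add B to get RRBBRRB; options L={ -2 -3/2 -23/16 } R={ -11/8 -5/4 -1 0 } ⇒ -45/32
step 8: add R to get RRBBRRBR; options L={ -2 -3/2 -23/16 } R={ -45/32 -11/8 -5/4 -1 0 } ⇒ -91/64
step 9: add R to get RRBBRRBRR; options L={ -2 -3/2 -23/16 } R={ -91/64 -45/32 -11/8 -5/4 -1 0 } ⇒ -183/128
step 10: add B to get RRBBRRBRRB; options L={ -2 -3/2 -23/16 -183/128 } R={ -91/64 -45/32 -11/8 -5/4 -1 0 } ⇒ -365/256
step 11: add B to get RRBBRRBRRBB; options L={ -2 -3/2 -23/16 -183/128 -365/256 } R={ -91/64 -45/32 -11/8 -5/4 -1 0 } ⇒ -729/512
step 12: add R to get RRBBRRBRRBBR; options L={ -2 -3/2 -23/16 -183/128 -365/256 } R={ -729/512 -91/64 -45/32 -11/8 -5/4 -1 0 } ⇒ -1459/1024
step 13: add R to get RRBBRRBRRBBRR; options L={ -2 -3/2 -23/16 -183/128 -365/256 } R={ -1459/1024 -729/512 -91/64 -45/32 -11/8 -5/4 -1 0 } ⇒ -2919/2048
step 14: add R to get RRBBRRBRRBBRRR; options L={ -2 -3/2 -23/16 -183/128 -365/256 } R={ -2919/2048 -1459/1024 -729/512 -91/64 -45/32 -11/8 -5/4 -1 0 } ⇒ -5839/4096

-5839/4096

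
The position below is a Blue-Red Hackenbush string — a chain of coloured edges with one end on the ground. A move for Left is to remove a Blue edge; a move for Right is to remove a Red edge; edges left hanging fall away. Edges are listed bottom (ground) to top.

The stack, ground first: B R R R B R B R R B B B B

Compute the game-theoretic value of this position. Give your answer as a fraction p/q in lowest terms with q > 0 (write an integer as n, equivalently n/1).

Build val(s[:k]) for k = 1..13, string s = B R R R B R B R R B B B B.
edge 1 of 13 (B): { 0 | ∅ } so 1
edge 2 of 13 (R): { 0 | 1 } so 1/2
edge 3 of 13 (R): { 0 | 1/2; 1 } so 1/4
edge 4 of 13 (R): { 0 | 1/4; 1/2; 1 } so 1/8
edge 5 of 13 (B): { 0; 1/8 | 1/4; 1/2; 1 } so 3/16
edge 6 of 13 (R): { 0; 1/8 | 3/16; 1/4; 1/2; 1 } so 5/32
edge 7 of 13 (B): { 0; 1/8; 5/32 | 3/16; 1/4; 1/2; 1 } so 11/64
edge 8 of 13 (R): { 0; 1/8; 5/32 | 11/64; 3/16; 1/4; 1/2; 1 } so 21/128
edge 9 of 13 (R): { 0; 1/8; 5/32 | 21/128; 11/64; 3/16; 1/4; 1/2; 1 } so 41/256
edge 10 of 13 (B): { 0; 1/8; 5/32; 41/256 | 21/128; 11/64; 3/16; 1/4; 1/2; 1 } so 83/512
edge 11 of 13 (B): { 0; 1/8; 5/32; 41/256; 83/512 | 21/128; 11/64; 3/16; 1/4; 1/2; 1 } so 167/1024
edge 12 of 13 (B): { 0; 1/8; 5/32; 41/256; 83/512; 167/1024 | 21/128; 11/64; 3/16; 1/4; 1/2; 1 } so 335/2048
edge 13 of 13 (B): { 0; 1/8; 5/32; 41/256; 83/512; 167/1024; 335/2048 | 21/128; 11/64; 3/16; 1/4; 1/2; 1 } so 671/4096

671/4096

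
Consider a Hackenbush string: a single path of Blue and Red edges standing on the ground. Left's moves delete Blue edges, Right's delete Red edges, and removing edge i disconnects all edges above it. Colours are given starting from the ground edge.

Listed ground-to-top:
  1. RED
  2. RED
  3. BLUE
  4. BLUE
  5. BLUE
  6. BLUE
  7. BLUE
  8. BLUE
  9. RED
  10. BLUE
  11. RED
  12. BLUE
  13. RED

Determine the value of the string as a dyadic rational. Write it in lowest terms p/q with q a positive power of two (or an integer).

-2091/2048

edge 1 of 13 (RED): { — | 0 } = -1
edge 2 of 13 (RED): { — | -1, 0 } = -2
edge 3 of 13 (BLUE): { -2 | -1, 0 } = -3/2
edge 4 of 13 (BLUE): { -2, -3/2 | -1, 0 } = -5/4
edge 5 of 13 (BLUE): { -2, -3/2, -5/4 | -1, 0 } = -9/8
edge 6 of 13 (BLUE): { -2, -3/2, -5/4, -9/8 | -1, 0 } = -17/16
edge 7 of 13 (BLUE): { -2, -3/2, -5/4, -9/8, -17/16 | -1, 0 } = -33/32
edge 8 of 13 (BLUE): { -2, -3/2, -5/4, -9/8, -17/16, -33/32 | -1, 0 } = -65/64
edge 9 of 13 (RED): { -2, -3/2, -5/4, -9/8, -17/16, -33/32 | -65/64, -1, 0 } = -131/128
edge 10 of 13 (BLUE): { -2, -3/2, -5/4, -9/8, -17/16, -33/32, -131/128 | -65/64, -1, 0 } = -261/256
edge 11 of 13 (RED): { -2, -3/2, -5/4, -9/8, -17/16, -33/32, -131/128 | -261/256, -65/64, -1, 0 } = -523/512
edge 12 of 13 (BLUE): { -2, -3/2, -5/4, -9/8, -17/16, -33/32, -131/128, -523/512 | -261/256, -65/64, -1, 0 } = -1045/1024
edge 13 of 13 (RED): { -2, -3/2, -5/4, -9/8, -17/16, -33/32, -131/128, -523/512 | -1045/1024, -261/256, -65/64, -1, 0 } = -2091/2048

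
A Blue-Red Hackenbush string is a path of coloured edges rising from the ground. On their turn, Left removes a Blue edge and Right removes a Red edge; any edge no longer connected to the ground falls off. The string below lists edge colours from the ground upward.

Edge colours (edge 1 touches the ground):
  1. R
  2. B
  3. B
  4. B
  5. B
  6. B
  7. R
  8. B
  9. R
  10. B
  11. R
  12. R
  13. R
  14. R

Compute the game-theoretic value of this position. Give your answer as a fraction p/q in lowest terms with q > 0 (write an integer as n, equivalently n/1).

G(R) = { none | 0 } gives -1
G(RB) = { -1 | 0 } gives -1/2
G(RBB) = { -1, -1/2 | 0 } gives -1/4
G(RBBB) = { -1, -1/2, -1/4 | 0 } gives -1/8
G(RBBBB) = { -1, -1/2, -1/4, -1/8 | 0 } gives -1/16
G(RBBBBB) = { -1, -1/2, -1/4, -1/8, -1/16 | 0 } gives -1/32
G(RBBBBBR) = { -1, -1/2, -1/4, -1/8, -1/16 | -1/32, 0 } gives -3/64
G(RBBBBBRB) = { -1, -1/2, -1/4, -1/8, -1/16, -3/64 | -1/32, 0 } gives -5/128
G(RBBBBBRBR) = { -1, -1/2, -1/4, -1/8, -1/16, -3/64 | -5/128, -1/32, 0 } gives -11/256
G(RBBBBBRBRB) = { -1, -1/2, -1/4, -1/8, -1/16, -3/64, -11/256 | -5/128, -1/32, 0 } gives -21/512
G(RBBBBBRBRBR) = { -1, -1/2, -1/4, -1/8, -1/16, -3/64, -11/256 | -21/512, -5/128, -1/32, 0 } gives -43/1024
G(RBBBBBRBRBRR) = { -1, -1/2, -1/4, -1/8, -1/16, -3/64, -11/256 | -43/1024, -21/512, -5/128, -1/32, 0 } gives -87/2048
G(RBBBBBRBRBRRR) = { -1, -1/2, -1/4, -1/8, -1/16, -3/64, -11/256 | -87/2048, -43/1024, -21/512, -5/128, -1/32, 0 } gives -175/4096
G(RBBBBBRBRBRRRR) = { -1, -1/2, -1/4, -1/8, -1/16, -3/64, -11/256 | -175/4096, -87/2048, -43/1024, -21/512, -5/128, -1/32, 0 } gives -351/8192

-351/8192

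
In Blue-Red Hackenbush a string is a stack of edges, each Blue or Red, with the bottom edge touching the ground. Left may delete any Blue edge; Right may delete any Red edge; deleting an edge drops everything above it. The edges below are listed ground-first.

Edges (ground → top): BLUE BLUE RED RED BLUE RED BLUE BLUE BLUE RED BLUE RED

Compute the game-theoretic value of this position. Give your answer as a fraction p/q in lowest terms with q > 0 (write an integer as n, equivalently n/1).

g_1 [B]  L=[0]  R=[·]  => 1
g_2 [BB]  L=[0 1]  R=[·]  => 2
g_3 [BBR]  L=[0 1]  R=[2]  => 3/2
g_4 [BBRR]  L=[0 1]  R=[3/2 2]  => 5/4
g_5 [BBRRB]  L=[0 1 5/4]  R=[3/2 2]  => 11/8
g_6 [BBRRBR]  L=[0 1 5/4]  R=[11/8 3/2 2]  => 21/16
g_7 [BBRRBRB]  L=[0 1 5/4 21/16]  R=[11/8 3/2 2]  => 43/32
g_8 [BBRRBRBB]  L=[0 1 5/4 21/16 43/32]  R=[11/8 3/2 2]  => 87/64
g_9 [BBRRBRBBB]  L=[0 1 5/4 21/16 43/32 87/64]  R=[11/8 3/2 2]  => 175/128
g_10 [BBRRBRBBBR]  L=[0 1 5/4 21/16 43/32 87/64]  R=[175/128 11/8 3/2 2]  => 349/256
g_11 [BBRRBRBBBRB]  L=[0 1 5/4 21/16 43/32 87/64 349/256]  R=[175/128 11/8 3/2 2]  => 699/512
g_12 [BBRRBRBBBRBR]  L=[0 1 5/4 21/16 43/32 87/64 349/256]  R=[699/512 175/128 11/8 3/2 2]  => 1397/1024

1397/1024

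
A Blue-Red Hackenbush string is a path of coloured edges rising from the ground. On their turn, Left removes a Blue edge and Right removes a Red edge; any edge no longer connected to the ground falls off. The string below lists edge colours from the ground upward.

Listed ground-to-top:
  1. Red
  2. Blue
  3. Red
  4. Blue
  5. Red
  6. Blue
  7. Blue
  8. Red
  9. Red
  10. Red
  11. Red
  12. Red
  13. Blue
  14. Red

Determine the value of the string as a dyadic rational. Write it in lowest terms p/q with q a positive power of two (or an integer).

Prefix values for Red Blue Red Blue Red Blue Blue Red Red Red Red Red Blue Red via {L|R} + simplicity:
R: Left {  }, Right { 0 } — simplest -1
RB: Left { -1 }, Right { 0 } — simplest -1/2
RBR: Left { -1 }, Right { -1/2; 0 } — simplest -3/4
RBRB: Left { -1; -3/4 }, Right { -1/2; 0 } — simplest -5/8
RBRBR: Left { -1; -3/4 }, Right { -5/8; -1/2; 0 } — simplest -11/16
RBRBRB: Left { -1; -3/4; -11/16 }, Right { -5/8; -1/2; 0 } — simplest -21/32
RBRBRBB: Left { -1; -3/4; -11/16; -21/32 }, Right { -5/8; -1/2; 0 } — simplest -41/64
RBRBRBBR: Left { -1; -3/4; -11/16; -21/32 }, Right { -41/64; -5/8; -1/2; 0 } — simplest -83/128
RBRBRBBRR: Left { -1; -3/4; -11/16; -21/32 }, Right { -83/128; -41/64; -5/8; -1/2; 0 } — simplest -167/256
RBRBRBBRRR: Left { -1; -3/4; -11/16; -21/32 }, Right { -167/256; -83/128; -41/64; -5/8; -1/2; 0 } — simplest -335/512
RBRBRBBRRRR: Left { -1; -3/4; -11/16; -21/32 }, Right { -335/512; -167/256; -83/128; -41/64; -5/8; -1/2; 0 } — simplest -671/1024
RBRBRBBRRRRR: Left { -1; -3/4; -11/16; -21/32 }, Right { -671/1024; -335/512; -167/256; -83/128; -41/64; -5/8; -1/2; 0 } — simplest -1343/2048
RBRBRBBRRRRRB: Left { -1; -3/4; -11/16; -21/32; -1343/2048 }, Right { -671/1024; -335/512; -167/256; -83/128; -41/64; -5/8; -1/2; 0 } — simplest -2685/4096
RBRBRBBRRRRRBR: Left { -1; -3/4; -11/16; -21/32; -1343/2048 }, Right { -2685/4096; -671/1024; -335/512; -167/256; -83/128; -41/64; -5/8; -1/2; 0 } — simplest -5371/8192

-5371/8192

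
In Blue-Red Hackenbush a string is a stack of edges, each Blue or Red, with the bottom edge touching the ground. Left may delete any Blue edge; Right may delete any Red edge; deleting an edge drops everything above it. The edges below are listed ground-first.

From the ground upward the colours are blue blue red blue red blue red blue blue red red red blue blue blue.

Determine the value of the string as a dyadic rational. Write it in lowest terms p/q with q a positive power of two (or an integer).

13711/8192

Prefix values for blue blue red blue red blue red blue blue red red red blue blue blue via {L|R} + simplicity:
val_1 [b]  L=[0]  R=[none]  => 1
val_2 [bb]  L=[0; 1]  R=[none]  => 2
val_3 [bbr]  L=[0; 1]  R=[2]  => 3/2
val_4 [bbrb]  L=[0; 1; 3/2]  R=[2]  => 7/4
val_5 [bbrbr]  L=[0; 1; 3/2]  R=[7/4; 2]  => 13/8
val_6 [bbrbrb]  L=[0; 1; 3/2; 13/8]  R=[7/4; 2]  => 27/16
val_7 [bbrbrbr]  L=[0; 1; 3/2; 13/8]  R=[27/16; 7/4; 2]  => 53/32
val_8 [bbrbrbrb]  L=[0; 1; 3/2; 13/8; 53/32]  R=[27/16; 7/4; 2]  => 107/64
val_9 [bbrbrbrbb]  L=[0; 1; 3/2; 13/8; 53/32; 107/64]  R=[27/16; 7/4; 2]  => 215/128
val_10 [bbrbrbrbbr]  L=[0; 1; 3/2; 13/8; 53/32; 107/64]  R=[215/128; 27/16; 7/4; 2]  => 429/256
val_11 [bbrbrbrbbrr]  L=[0; 1; 3/2; 13/8; 53/32; 107/64]  R=[429/256; 215/128; 27/16; 7/4; 2]  => 857/512
val_12 [bbrbrbrbbrrr]  L=[0; 1; 3/2; 13/8; 53/32; 107/64]  R=[857/512; 429/256; 215/128; 27/16; 7/4; 2]  => 1713/1024
val_13 [bbrbrbrbbrrrb]  L=[0; 1; 3/2; 13/8; 53/32; 107/64; 1713/1024]  R=[857/512; 429/256; 215/128; 27/16; 7/4; 2]  => 3427/2048
val_14 [bbrbrbrbbrrrbb]  L=[0; 1; 3/2; 13/8; 53/32; 107/64; 1713/1024; 3427/2048]  R=[857/512; 429/256; 215/128; 27/16; 7/4; 2]  => 6855/4096
val_15 [bbrbrbrbbrrrbbb]  L=[0; 1; 3/2; 13/8; 53/32; 107/64; 1713/1024; 3427/2048; 6855/4096]  R=[857/512; 429/256; 215/128; 27/16; 7/4; 2]  => 13711/8192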